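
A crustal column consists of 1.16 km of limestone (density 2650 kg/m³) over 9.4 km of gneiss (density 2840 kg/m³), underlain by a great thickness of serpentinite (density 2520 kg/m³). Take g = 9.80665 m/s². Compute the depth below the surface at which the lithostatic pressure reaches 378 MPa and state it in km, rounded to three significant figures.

Pressure at base of upper layers: 2650×9.80665×1160 + 2840×9.80665×9400 = 2.919×10^8 Pa = 291.9 MPa
Remaining pressure to be supplied by serpentinite: 3.780×10^8 − 2.919×10^8 = 8.606×10^7 Pa
Additional depth in serpentinite = 8.606×10^7 Pa / (2520 kg/m³ × 9.80665 m/s²) = 3482.3 m
Total depth = 10560 m + 3482.3 m = 14042 m
= 14.042 km

14.0 km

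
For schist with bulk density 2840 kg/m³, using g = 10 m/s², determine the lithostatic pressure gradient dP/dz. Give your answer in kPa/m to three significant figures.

dP/dz = ρg = 2840 kg/m³ × 10 m/s² = 28400 Pa/m
= 28400 Pa/m × (1 kPa/m / 1000.0 Pa/m) = 28.400 kPa/m

28.4 kPa/m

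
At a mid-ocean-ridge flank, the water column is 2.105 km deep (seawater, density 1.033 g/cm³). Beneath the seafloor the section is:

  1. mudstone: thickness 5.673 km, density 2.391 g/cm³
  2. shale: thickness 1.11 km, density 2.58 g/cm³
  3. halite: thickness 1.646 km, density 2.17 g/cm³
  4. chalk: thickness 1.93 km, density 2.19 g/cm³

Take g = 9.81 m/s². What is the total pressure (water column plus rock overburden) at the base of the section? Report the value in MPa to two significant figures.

seawater: 1033 kg/m³ × 9.81 m/s² × 2105 m = 2.133×10^7 Pa = 21.33 MPa
mudstone: 2391 kg/m³ × 9.81 m/s² × 5673 m = 1.331×10^8 Pa = 133.1 MPa
shale: 2580 kg/m³ × 9.81 m/s² × 1110 m = 2.809×10^7 Pa = 28.09 MPa
halite: 2170 kg/m³ × 9.81 m/s² × 1646 m = 3.504×10^7 Pa = 35.04 MPa
chalk: 2190 kg/m³ × 9.81 m/s² × 1930 m = 4.146×10^7 Pa = 41.46 MPa
Total = 21.33 + 133.1 + 28.09 + 35.04 + 41.46 = 258.99 MPa

260 MPa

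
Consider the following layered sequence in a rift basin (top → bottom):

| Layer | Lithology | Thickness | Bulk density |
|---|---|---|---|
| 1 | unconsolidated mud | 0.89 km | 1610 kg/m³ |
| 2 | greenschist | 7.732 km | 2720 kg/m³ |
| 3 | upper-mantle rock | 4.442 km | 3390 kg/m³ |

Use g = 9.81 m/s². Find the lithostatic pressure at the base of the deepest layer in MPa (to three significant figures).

unconsolidated mud: 1610 kg/m³ × 9.81 m/s² × 890 m = 1.406×10^7 Pa = 14.06 MPa
greenschist: 2720 kg/m³ × 9.81 m/s² × 7732 m = 2.063×10^8 Pa = 206.3 MPa
upper-mantle rock: 3390 kg/m³ × 9.81 m/s² × 4442 m = 1.477×10^8 Pa = 147.7 MPa
Total = 14.06 + 206.3 + 147.7 = 368.09 MPa

368 MPa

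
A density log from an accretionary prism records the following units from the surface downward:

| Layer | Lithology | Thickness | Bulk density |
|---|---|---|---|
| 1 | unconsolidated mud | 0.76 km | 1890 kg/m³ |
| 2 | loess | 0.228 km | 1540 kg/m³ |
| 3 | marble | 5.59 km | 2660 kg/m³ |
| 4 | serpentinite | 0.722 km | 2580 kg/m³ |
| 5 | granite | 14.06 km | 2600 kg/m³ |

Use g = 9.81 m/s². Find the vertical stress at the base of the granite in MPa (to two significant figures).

unconsolidated mud: 1890 kg/m³ × 9.81 m/s² × 760 m = 1.409×10^7 Pa = 14.09 MPa
loess: 1540 kg/m³ × 9.81 m/s² × 228 m = 3.444×10^6 Pa = 3.444 MPa
marble: 2660 kg/m³ × 9.81 m/s² × 5590 m = 1.459×10^8 Pa = 145.9 MPa
serpentinite: 2580 kg/m³ × 9.81 m/s² × 722 m = 1.827×10^7 Pa = 18.27 MPa
granite: 2600 kg/m³ × 9.81 m/s² × 14060 m = 3.586×10^8 Pa = 358.6 MPa
Total = 14.09 + 3.444 + 145.9 + 18.27 + 358.6 = 540.29 MPa

540 MPa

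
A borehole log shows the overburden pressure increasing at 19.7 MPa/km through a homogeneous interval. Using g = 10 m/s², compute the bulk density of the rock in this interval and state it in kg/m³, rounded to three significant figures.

1970 kg/m³

ρ = (dP/dz)/g = 19.7 MPa/km / 10 m/s² = 19700 Pa/m / 10 m/s² = 1970.0 kg/m³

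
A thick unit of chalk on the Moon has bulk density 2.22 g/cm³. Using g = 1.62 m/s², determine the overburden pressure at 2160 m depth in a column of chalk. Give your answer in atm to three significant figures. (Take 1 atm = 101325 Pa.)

76.7 atm

chalk: 2220 kg/m³ × 1.62 m/s² × 2160 m = 7.768×10^6 Pa = 76.67 atm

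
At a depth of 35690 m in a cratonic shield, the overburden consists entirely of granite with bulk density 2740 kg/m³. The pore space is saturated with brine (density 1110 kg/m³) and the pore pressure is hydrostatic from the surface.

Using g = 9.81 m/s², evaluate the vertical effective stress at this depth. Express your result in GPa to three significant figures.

0.571 GPa

Overburden (lithostatic) stress σ_v:
granite: 2740 kg/m³ × 9.81 m/s² × 35690 m = 9.593×10^8 Pa = 959.3 MPa
Pore pressure P_p = 1110 kg/m³ × 9.81 m/s² × 35690 m = 3.886×10^8 Pa = 388.6 MPa
Effective stress σ' = σ_v − P_p = 959.3 − 388.6 = 570.69 MPa = 0.57069 GPa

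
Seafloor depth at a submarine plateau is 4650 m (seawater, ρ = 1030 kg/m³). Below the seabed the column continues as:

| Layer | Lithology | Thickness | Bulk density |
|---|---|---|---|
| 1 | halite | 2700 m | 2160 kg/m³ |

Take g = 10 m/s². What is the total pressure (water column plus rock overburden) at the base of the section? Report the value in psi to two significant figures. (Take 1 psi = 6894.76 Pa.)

15000 psi

seawater: 1030 kg/m³ × 10 m/s² × 4650 m = 4.790×10^7 Pa = 6947 psi
halite: 2160 kg/m³ × 10 m/s² × 2700 m = 5.832×10^7 Pa = 8459 psi
Total = 6947 + 8459 = 15405 psi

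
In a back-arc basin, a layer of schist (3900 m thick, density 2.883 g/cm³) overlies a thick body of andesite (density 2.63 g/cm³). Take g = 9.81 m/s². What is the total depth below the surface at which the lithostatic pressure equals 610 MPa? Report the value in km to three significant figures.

Pressure at base of upper layers: 2883×9.81×3900 = 1.103×10^8 Pa = 110.3 MPa
Remaining pressure to be supplied by andesite: 6.100×10^8 − 1.103×10^8 = 4.997×10^8 Pa
Additional depth in andesite = 4.997×10^8 Pa / (2630 kg/m³ × 9.81 m/s²) = 19368 m
Total depth = 3900 m + 19368 m = 23268 m
= 23.268 km

23.3 km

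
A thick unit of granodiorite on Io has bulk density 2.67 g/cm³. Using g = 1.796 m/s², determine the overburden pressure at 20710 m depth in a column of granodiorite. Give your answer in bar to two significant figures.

990 bar

granodiorite: 2670 kg/m³ × 1.796 m/s² × 20710 m = 9.931×10^7 Pa = 993.1 bar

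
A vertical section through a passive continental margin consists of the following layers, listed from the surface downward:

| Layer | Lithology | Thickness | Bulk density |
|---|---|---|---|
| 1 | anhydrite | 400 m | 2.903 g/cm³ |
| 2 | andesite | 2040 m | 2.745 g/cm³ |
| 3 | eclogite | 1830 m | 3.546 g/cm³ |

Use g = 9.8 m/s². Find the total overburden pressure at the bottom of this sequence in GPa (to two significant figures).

0.13 GPa

anhydrite: 2903 kg/m³ × 9.8 m/s² × 400 m = 1.138×10^7 Pa = 0.01138 GPa
andesite: 2745 kg/m³ × 9.8 m/s² × 2040 m = 5.488×10^7 Pa = 0.05488 GPa
eclogite: 3546 kg/m³ × 9.8 m/s² × 1830 m = 6.359×10^7 Pa = 0.06359 GPa
Total = 0.01138 + 0.05488 + 0.06359 = 0.12985 GPa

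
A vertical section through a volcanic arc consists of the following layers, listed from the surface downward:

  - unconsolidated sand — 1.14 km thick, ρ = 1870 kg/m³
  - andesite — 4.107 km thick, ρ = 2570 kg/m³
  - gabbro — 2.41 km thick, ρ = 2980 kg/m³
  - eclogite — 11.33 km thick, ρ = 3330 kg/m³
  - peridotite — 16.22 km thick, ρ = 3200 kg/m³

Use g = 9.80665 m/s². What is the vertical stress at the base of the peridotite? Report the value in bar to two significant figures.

11000 bar

unconsolidated sand: 1870 kg/m³ × 9.80665 m/s² × 1140 m = 2.091×10^7 Pa = 209.1 bar
andesite: 2570 kg/m³ × 9.80665 m/s² × 4107 m = 1.035×10^8 Pa = 1035 bar
gabbro: 2980 kg/m³ × 9.80665 m/s² × 2410 m = 7.043×10^7 Pa = 704.3 bar
eclogite: 3330 kg/m³ × 9.80665 m/s² × 11330 m = 3.700×10^8 Pa = 3700 bar
peridotite: 3200 kg/m³ × 9.80665 m/s² × 16220 m = 5.090×10^8 Pa = 5090 bar
Total = 209.1 + 1035 + 704.3 + 3700 + 5090 = 10738 bar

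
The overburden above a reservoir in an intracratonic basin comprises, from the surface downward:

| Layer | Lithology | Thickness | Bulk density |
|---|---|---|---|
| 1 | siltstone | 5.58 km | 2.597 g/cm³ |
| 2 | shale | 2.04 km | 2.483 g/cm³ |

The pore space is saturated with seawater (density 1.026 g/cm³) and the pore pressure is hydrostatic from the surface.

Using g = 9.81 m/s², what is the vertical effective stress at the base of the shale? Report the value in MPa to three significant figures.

Overburden (lithostatic) stress σ_v:
siltstone: 2597 kg/m³ × 9.81 m/s² × 5580 m = 1.422×10^8 Pa = 142.2 MPa
shale: 2483 kg/m³ × 9.81 m/s² × 2040 m = 4.969×10^7 Pa = 49.69 MPa
Total = 142.2 + 49.69 = 191.85 MPa
Pore pressure P_p = 1026 kg/m³ × 9.81 m/s² × 7620 m = 7.670×10^7 Pa = 76.70 MPa
Effective stress σ' = σ_v − P_p = 191.9 − 76.70 = 115.15 MPa

115 MPa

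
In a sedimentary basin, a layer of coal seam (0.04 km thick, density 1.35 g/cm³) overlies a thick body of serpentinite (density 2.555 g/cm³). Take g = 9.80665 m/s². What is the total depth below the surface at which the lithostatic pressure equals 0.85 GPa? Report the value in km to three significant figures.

33.9 km

Pressure at base of upper layers: 1350×9.80665×40 = 5.296×10^5 Pa = 5.296×10^-4 GPa
Remaining pressure to be supplied by serpentinite: 8.500×10^8 − 5.296×10^5 = 8.495×10^8 Pa
Additional depth in serpentinite = 8.495×10^8 Pa / (2555 kg/m³ × 9.80665 m/s²) = 33903 m
Total depth = 40 m + 33903 m = 33943 m
= 33.943 km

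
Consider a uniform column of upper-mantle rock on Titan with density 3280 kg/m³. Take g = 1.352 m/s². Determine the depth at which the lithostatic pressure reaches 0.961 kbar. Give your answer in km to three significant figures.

h = P/(ρg) = 0.961 kbar / (3280 kg/m³ × 1.352 m/s²) = 9.610×10^7 Pa / 4434.6 Pa/m = 21671 m
= 21.671 km

21.7 km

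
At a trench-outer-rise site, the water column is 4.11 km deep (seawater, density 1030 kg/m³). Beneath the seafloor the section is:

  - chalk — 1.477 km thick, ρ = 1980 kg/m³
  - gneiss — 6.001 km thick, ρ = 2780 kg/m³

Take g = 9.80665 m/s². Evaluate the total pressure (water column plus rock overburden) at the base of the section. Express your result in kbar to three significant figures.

seawater: 1030 kg/m³ × 9.80665 m/s² × 4110 m = 4.151×10^7 Pa = 0.4151 kbar
chalk: 1980 kg/m³ × 9.80665 m/s² × 1477 m = 2.868×10^7 Pa = 0.2868 kbar
gneiss: 2780 kg/m³ × 9.80665 m/s² × 6001 m = 1.636×10^8 Pa = 1.636 kbar
Total = 0.4151 + 0.2868 + 1.636 = 2.3380 kbar

2.34 kbar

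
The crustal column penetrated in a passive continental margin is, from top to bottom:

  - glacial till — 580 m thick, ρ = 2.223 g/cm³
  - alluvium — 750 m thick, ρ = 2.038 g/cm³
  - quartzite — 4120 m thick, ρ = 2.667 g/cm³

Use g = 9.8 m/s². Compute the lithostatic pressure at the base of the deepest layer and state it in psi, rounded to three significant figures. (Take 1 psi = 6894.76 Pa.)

19600 psi

glacial till: 2223 kg/m³ × 9.8 m/s² × 580 m = 1.264×10^7 Pa = 1833 psi
alluvium: 2038 kg/m³ × 9.8 m/s² × 750 m = 1.498×10^7 Pa = 2173 psi
quartzite: 2667 kg/m³ × 9.8 m/s² × 4120 m = 1.077×10^8 Pa = 15618 psi
Total = 1833 + 2173 + 15618 = 19623 psi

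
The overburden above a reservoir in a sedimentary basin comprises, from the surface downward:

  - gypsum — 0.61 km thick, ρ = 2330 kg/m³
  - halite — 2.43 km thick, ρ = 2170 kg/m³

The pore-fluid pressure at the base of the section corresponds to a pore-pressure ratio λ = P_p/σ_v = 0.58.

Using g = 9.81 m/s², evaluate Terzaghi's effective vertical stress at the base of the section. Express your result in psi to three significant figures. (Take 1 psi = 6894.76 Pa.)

Overburden (lithostatic) stress σ_v:
gypsum: 2330 kg/m³ × 9.81 m/s² × 610 m = 1.394×10^7 Pa = 13.94 MPa
halite: 2170 kg/m³ × 9.81 m/s² × 2430 m = 5.173×10^7 Pa = 51.73 MPa
Total = 13.94 + 51.73 = 65.672 MPa
Pore pressure P_p = λ·σ_v = 0.58 × 65.67 MPa = 38.09 MPa
Effective stress σ' = σ_v − P_p = 65.67 − 38.09 = 27.582 MPa = 4000.5 psi

4000 psi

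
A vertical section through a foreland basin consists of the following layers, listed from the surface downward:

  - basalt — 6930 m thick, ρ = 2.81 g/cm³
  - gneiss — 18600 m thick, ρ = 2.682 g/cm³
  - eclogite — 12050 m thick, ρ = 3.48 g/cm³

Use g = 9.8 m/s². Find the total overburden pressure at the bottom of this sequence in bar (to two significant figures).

basalt: 2810 kg/m³ × 9.8 m/s² × 6930 m = 1.908×10^8 Pa = 1908 bar
gneiss: 2682 kg/m³ × 9.8 m/s² × 18600 m = 4.889×10^8 Pa = 4889 bar
eclogite: 3480 kg/m³ × 9.8 m/s² × 12050 m = 4.110×10^8 Pa = 4110 bar
Total = 1908 + 4889 + 4110 = 10907 bar

11000 bar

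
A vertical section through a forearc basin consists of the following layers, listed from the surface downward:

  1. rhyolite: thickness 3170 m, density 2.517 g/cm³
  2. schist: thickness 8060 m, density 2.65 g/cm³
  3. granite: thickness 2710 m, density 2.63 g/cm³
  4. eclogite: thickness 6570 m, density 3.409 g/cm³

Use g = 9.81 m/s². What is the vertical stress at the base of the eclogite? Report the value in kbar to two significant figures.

5.8 kbar

rhyolite: 2517 kg/m³ × 9.81 m/s² × 3170 m = 7.827×10^7 Pa = 0.7827 kbar
schist: 2650 kg/m³ × 9.81 m/s² × 8060 m = 2.095×10^8 Pa = 2.095 kbar
granite: 2630 kg/m³ × 9.81 m/s² × 2710 m = 6.992×10^7 Pa = 0.6992 kbar
eclogite: 3409 kg/m³ × 9.81 m/s² × 6570 m = 2.197×10^8 Pa = 2.197 kbar
Total = 0.7827 + 2.095 + 0.6992 + 2.197 = 5.7744 kbar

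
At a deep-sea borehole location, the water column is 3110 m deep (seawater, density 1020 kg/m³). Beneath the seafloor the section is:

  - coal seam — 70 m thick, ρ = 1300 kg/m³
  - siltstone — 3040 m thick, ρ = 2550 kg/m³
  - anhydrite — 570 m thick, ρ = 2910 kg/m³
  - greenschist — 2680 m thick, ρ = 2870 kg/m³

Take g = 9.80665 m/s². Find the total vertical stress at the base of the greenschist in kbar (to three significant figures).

2.00 kbar

seawater: 1020 kg/m³ × 9.80665 m/s² × 3110 m = 3.111×10^7 Pa = 0.3111 kbar
coal seam: 1300 kg/m³ × 9.80665 m/s² × 70 m = 8.924×10^5 Pa = 8.924×10^-3 kbar
siltstone: 2550 kg/m³ × 9.80665 m/s² × 3040 m = 7.602×10^7 Pa = 0.7602 kbar
anhydrite: 2910 kg/m³ × 9.80665 m/s² × 570 m = 1.627×10^7 Pa = 0.1627 kbar
greenschist: 2870 kg/m³ × 9.80665 m/s² × 2680 m = 7.543×10^7 Pa = 0.7543 kbar
Total = 0.3111 + 8.924×10^-3 + 0.7602 + 0.1627 + 0.7543 = 1.9972 kbar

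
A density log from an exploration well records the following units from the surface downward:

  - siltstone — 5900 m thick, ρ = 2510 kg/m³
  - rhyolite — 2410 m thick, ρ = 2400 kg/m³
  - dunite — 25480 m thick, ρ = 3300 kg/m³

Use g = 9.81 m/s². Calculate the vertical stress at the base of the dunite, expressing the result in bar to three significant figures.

siltstone: 2510 kg/m³ × 9.81 m/s² × 5900 m = 1.453×10^8 Pa = 1453 bar
rhyolite: 2400 kg/m³ × 9.81 m/s² × 2410 m = 5.674×10^7 Pa = 567.4 bar
dunite: 3300 kg/m³ × 9.81 m/s² × 25480 m = 8.249×10^8 Pa = 8249 bar
Total = 1453 + 567.4 + 8249 = 10269 bar

10300 bar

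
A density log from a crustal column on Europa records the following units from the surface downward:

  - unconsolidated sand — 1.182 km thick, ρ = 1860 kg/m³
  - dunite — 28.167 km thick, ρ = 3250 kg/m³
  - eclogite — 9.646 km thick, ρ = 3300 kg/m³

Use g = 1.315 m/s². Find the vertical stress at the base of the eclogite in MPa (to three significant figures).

165 MPa

unconsolidated sand: 1860 kg/m³ × 1.315 m/s² × 1182 m = 2.891×10^6 Pa = 2.891 MPa
dunite: 3250 kg/m³ × 1.315 m/s² × 28167 m = 1.204×10^8 Pa = 120.4 MPa
eclogite: 3300 kg/m³ × 1.315 m/s² × 9646 m = 4.186×10^7 Pa = 41.86 MPa
Total = 2.891 + 120.4 + 41.86 = 165.13 MPa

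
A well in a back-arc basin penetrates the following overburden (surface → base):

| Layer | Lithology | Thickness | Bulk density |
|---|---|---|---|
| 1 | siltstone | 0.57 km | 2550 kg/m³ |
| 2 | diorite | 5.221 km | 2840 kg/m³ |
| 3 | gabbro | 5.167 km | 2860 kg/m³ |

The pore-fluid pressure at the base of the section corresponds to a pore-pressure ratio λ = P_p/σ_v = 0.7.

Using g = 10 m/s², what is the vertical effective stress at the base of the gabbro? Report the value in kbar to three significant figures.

Overburden (lithostatic) stress σ_v:
siltstone: 2550 kg/m³ × 10 m/s² × 570 m = 1.454×10^7 Pa = 14.54 MPa
diorite: 2840 kg/m³ × 10 m/s² × 5221 m = 1.483×10^8 Pa = 148.3 MPa
gabbro: 2860 kg/m³ × 10 m/s² × 5167 m = 1.478×10^8 Pa = 147.8 MPa
Total = 14.54 + 148.3 + 147.8 = 310.59 MPa
Pore pressure P_p = λ·σ_v = 0.7 × 310.6 MPa = 217.4 MPa
Effective stress σ' = σ_v − P_p = 310.6 − 217.4 = 93.176 MPa = 0.93176 kbar

0.932 kbar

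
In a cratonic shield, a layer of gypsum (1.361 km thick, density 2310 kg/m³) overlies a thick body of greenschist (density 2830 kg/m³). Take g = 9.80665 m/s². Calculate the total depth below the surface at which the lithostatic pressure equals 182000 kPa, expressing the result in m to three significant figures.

Pressure at base of upper layers: 2310×9.80665×1361 = 3.083×10^7 Pa = 30831 kPa
Remaining pressure to be supplied by greenschist: 1.820×10^8 − 3.083×10^7 = 1.512×10^8 Pa
Additional depth in greenschist = 1.512×10^8 Pa / (2830 kg/m³ × 9.80665 m/s²) = 5447.0 m
Total depth = 1361 m + 5447.0 m = 6808.0 m

6810 m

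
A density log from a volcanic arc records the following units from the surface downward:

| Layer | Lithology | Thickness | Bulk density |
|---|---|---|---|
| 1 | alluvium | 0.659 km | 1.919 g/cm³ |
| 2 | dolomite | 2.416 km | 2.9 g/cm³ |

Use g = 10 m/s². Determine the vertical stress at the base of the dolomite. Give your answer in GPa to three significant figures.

alluvium: 1919 kg/m³ × 10 m/s² × 659 m = 1.265×10^7 Pa = 0.01265 GPa
dolomite: 2900 kg/m³ × 10 m/s² × 2416 m = 7.006×10^7 Pa = 0.07006 GPa
Total = 0.01265 + 0.07006 = 0.082710 GPa

0.0827 GPa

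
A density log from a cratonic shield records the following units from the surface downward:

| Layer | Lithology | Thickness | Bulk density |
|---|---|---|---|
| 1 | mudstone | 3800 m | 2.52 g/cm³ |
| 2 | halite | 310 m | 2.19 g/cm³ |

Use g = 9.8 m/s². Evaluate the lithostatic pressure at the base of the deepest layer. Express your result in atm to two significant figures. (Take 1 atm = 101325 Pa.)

990 atm

mudstone: 2520 kg/m³ × 9.8 m/s² × 3800 m = 9.384×10^7 Pa = 926.2 atm
halite: 2190 kg/m³ × 9.8 m/s² × 310 m = 6.653×10^6 Pa = 65.66 atm
Total = 926.2 + 65.66 = 991.84 atm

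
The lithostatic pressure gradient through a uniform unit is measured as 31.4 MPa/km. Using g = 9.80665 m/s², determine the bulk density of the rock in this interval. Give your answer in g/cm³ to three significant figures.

3.20 g/cm³

ρ = (dP/dz)/g = 31.4 MPa/km / 9.80665 m/s² = 31400 Pa/m / 9.80665 m/s² = 3201.9 kg/m³
= 3.202 g/cm³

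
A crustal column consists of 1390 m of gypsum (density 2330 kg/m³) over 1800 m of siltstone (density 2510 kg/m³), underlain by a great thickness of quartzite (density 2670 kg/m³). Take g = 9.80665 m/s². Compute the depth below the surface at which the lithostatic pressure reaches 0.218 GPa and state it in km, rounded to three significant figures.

8.61 km

Pressure at base of upper layers: 2330×9.80665×1390 + 2510×9.80665×1800 = 7.607×10^7 Pa = 0.07607 GPa
Remaining pressure to be supplied by quartzite: 2.180×10^8 − 7.607×10^7 = 1.419×10^8 Pa
Additional depth in quartzite = 1.419×10^8 Pa / (2670 kg/m³ × 9.80665 m/s²) = 5420.6 m
Total depth = 3190 m + 5420.6 m = 8610.6 m
= 8.6106 km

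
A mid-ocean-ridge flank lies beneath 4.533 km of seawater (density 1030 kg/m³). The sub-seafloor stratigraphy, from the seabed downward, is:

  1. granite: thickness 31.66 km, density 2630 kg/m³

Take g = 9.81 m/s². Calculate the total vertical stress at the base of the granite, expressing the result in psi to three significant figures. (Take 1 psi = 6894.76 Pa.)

seawater: 1030 kg/m³ × 9.81 m/s² × 4533 m = 4.580×10^7 Pa = 6643 psi
granite: 2630 kg/m³ × 9.81 m/s² × 31660 m = 8.168×10^8 Pa = 1.185×10^5 psi
Total = 6643 + 1.185×10^5 = 1.2512×10^5 psi

125000 psi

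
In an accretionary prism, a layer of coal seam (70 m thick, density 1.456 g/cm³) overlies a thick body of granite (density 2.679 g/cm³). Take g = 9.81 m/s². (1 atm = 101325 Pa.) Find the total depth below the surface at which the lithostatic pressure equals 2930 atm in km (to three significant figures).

11.3 km

Pressure at base of upper layers: 1456×9.81×70 = 9.998×10^5 Pa = 9.868 atm
Remaining pressure to be supplied by granite: 2.969×10^8 − 9.998×10^5 = 2.959×10^8 Pa
Additional depth in granite = 2.959×10^8 Pa / (2679 kg/m³ × 9.81 m/s²) = 11258 m
Total depth = 70 m + 11258 m = 11328 m
= 11.328 km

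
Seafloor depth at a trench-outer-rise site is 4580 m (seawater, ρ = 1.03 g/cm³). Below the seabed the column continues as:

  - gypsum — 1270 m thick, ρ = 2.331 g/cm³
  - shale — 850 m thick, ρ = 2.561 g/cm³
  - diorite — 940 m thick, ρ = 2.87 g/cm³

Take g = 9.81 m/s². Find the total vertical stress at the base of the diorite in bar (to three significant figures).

1230 bar

seawater: 1030 kg/m³ × 9.81 m/s² × 4580 m = 4.628×10^7 Pa = 462.8 bar
gypsum: 2331 kg/m³ × 9.81 m/s² × 1270 m = 2.904×10^7 Pa = 290.4 bar
shale: 2561 kg/m³ × 9.81 m/s² × 850 m = 2.135×10^7 Pa = 213.5 bar
diorite: 2870 kg/m³ × 9.81 m/s² × 940 m = 2.647×10^7 Pa = 264.7 bar
Total = 462.8 + 290.4 + 213.5 + 264.7 = 1231.4 bar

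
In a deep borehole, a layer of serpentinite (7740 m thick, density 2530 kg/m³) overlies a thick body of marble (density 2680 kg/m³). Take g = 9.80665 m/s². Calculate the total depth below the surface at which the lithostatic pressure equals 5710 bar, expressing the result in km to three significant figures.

22.2 km

Pressure at base of upper layers: 2530×9.80665×7740 = 1.920×10^8 Pa = 1920 bar
Remaining pressure to be supplied by marble: 5.710×10^8 − 1.920×10^8 = 3.790×10^8 Pa
Additional depth in marble = 3.790×10^8 Pa / (2680 kg/m³ × 9.80665 m/s²) = 14419 m
Total depth = 7740 m + 14419 m = 22159 m
= 22.159 km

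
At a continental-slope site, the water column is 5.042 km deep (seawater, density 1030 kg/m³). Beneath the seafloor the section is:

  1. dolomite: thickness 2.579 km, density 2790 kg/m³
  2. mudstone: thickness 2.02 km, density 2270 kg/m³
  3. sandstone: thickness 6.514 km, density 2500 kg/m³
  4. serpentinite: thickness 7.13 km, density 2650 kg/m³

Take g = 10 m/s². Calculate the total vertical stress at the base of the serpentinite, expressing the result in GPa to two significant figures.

seawater: 1030 kg/m³ × 10 m/s² × 5042 m = 5.193×10^7 Pa = 0.05193 GPa
dolomite: 2790 kg/m³ × 10 m/s² × 2579 m = 7.195×10^7 Pa = 0.07195 GPa
mudstone: 2270 kg/m³ × 10 m/s² × 2020 m = 4.585×10^7 Pa = 0.04585 GPa
sandstone: 2500 kg/m³ × 10 m/s² × 6514 m = 1.629×10^8 Pa = 0.1628 GPa
serpentinite: 2650 kg/m³ × 10 m/s² × 7130 m = 1.889×10^8 Pa = 0.1889 GPa
Total = 0.05193 + 0.07195 + 0.04585 + 0.1628 + 0.1889 = 0.52154 GPa

0.52 GPa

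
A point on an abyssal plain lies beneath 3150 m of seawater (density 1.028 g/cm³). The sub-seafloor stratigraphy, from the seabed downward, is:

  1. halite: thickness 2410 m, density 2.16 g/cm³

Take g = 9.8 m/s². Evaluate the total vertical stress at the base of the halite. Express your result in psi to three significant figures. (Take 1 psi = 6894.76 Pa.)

seawater: 1028 kg/m³ × 9.8 m/s² × 3150 m = 3.173×10^7 Pa = 4603 psi
halite: 2160 kg/m³ × 9.8 m/s² × 2410 m = 5.101×10^7 Pa = 7399 psi
Total = 4603 + 7399 = 12002 psi

12000 psi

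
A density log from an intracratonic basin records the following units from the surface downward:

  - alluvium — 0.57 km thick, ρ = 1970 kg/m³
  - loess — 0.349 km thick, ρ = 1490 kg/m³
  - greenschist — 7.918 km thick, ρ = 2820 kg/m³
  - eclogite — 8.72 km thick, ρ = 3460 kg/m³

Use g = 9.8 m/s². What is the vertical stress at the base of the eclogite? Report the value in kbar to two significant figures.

alluvium: 1970 kg/m³ × 9.8 m/s² × 570 m = 1.100×10^7 Pa = 0.1100 kbar
loess: 1490 kg/m³ × 9.8 m/s² × 349 m = 5.096×10^6 Pa = 0.05096 kbar
greenschist: 2820 kg/m³ × 9.8 m/s² × 7918 m = 2.188×10^8 Pa = 2.188 kbar
eclogite: 3460 kg/m³ × 9.8 m/s² × 8720 m = 2.957×10^8 Pa = 2.957 kbar
Total = 0.1100 + 0.05096 + 2.188 + 2.957 = 5.3060 kbar

5.3 kbar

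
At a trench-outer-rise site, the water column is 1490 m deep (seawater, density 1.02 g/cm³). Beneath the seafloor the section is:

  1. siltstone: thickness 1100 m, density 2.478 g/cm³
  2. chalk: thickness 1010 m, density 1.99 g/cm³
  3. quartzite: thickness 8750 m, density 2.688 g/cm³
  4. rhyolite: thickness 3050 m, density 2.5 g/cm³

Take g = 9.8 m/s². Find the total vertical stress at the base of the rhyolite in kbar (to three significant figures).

seawater: 1020 kg/m³ × 9.8 m/s² × 1490 m = 1.489×10^7 Pa = 0.1489 kbar
siltstone: 2478 kg/m³ × 9.8 m/s² × 1100 m = 2.671×10^7 Pa = 0.2671 kbar
chalk: 1990 kg/m³ × 9.8 m/s² × 1010 m = 1.970×10^7 Pa = 0.1970 kbar
quartzite: 2688 kg/m³ × 9.8 m/s² × 8750 m = 2.305×10^8 Pa = 2.305 kbar
rhyolite: 2500 kg/m³ × 9.8 m/s² × 3050 m = 7.473×10^7 Pa = 0.7472 kbar
Total = 0.1489 + 0.2671 + 0.1970 + 2.305 + 0.7472 = 3.6652 kbar

3.67 kbar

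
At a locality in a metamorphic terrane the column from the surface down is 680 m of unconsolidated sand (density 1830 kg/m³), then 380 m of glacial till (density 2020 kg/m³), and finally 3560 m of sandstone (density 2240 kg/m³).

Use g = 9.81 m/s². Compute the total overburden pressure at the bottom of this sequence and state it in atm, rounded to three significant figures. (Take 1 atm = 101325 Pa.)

unconsolidated sand: 1830 kg/m³ × 9.81 m/s² × 680 m = 1.221×10^7 Pa = 120.5 atm
glacial till: 2020 kg/m³ × 9.81 m/s² × 380 m = 7.530×10^6 Pa = 74.32 atm
sandstone: 2240 kg/m³ × 9.81 m/s² × 3560 m = 7.823×10^7 Pa = 772.1 atm
Total = 120.5 + 74.32 + 772.1 = 966.86 atm

967 atm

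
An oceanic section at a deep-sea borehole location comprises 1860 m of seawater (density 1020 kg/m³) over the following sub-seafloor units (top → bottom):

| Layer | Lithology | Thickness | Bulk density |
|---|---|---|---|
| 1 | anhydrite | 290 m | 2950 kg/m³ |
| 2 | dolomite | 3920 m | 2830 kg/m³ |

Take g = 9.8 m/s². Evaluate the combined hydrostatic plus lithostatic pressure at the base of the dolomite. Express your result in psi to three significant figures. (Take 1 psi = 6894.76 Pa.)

19700 psi

seawater: 1020 kg/m³ × 9.8 m/s² × 1860 m = 1.859×10^7 Pa = 2697 psi
anhydrite: 2950 kg/m³ × 9.8 m/s² × 290 m = 8.384×10^6 Pa = 1216 psi
dolomite: 2830 kg/m³ × 9.8 m/s² × 3920 m = 1.087×10^8 Pa = 15768 psi
Total = 2697 + 1216 + 15768 = 19681 psi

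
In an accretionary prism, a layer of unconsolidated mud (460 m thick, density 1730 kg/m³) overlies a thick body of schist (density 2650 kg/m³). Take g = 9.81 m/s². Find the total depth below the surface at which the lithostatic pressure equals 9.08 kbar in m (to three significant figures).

35100 m

Pressure at base of upper layers: 1730×9.81×460 = 7.807×10^6 Pa = 0.07807 kbar
Remaining pressure to be supplied by schist: 9.080×10^8 − 7.807×10^6 = 9.002×10^8 Pa
Additional depth in schist = 9.002×10^8 Pa / (2650 kg/m³ × 9.81 m/s²) = 34627 m
Total depth = 460 m + 34627 m = 35087 m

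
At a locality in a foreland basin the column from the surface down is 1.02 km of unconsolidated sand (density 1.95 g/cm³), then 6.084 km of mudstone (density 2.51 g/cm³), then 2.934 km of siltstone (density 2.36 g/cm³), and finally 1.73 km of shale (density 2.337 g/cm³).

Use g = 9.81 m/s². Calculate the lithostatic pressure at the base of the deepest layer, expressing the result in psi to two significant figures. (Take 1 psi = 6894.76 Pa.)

unconsolidated sand: 1950 kg/m³ × 9.81 m/s² × 1020 m = 1.951×10^7 Pa = 2830 psi
mudstone: 2510 kg/m³ × 9.81 m/s² × 6084 m = 1.498×10^8 Pa = 21728 psi
siltstone: 2360 kg/m³ × 9.81 m/s² × 2934 m = 6.793×10^7 Pa = 9852 psi
shale: 2337 kg/m³ × 9.81 m/s² × 1730 m = 3.966×10^7 Pa = 5752 psi
Total = 2830 + 21728 + 9852 + 5752 = 40162 psi

40000 psi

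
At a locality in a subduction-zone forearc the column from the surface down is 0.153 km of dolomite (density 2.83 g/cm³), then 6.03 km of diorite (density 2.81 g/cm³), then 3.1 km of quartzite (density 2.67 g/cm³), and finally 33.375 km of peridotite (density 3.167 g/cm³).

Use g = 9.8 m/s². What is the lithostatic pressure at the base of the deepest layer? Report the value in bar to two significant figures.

dolomite: 2830 kg/m³ × 9.8 m/s² × 153 m = 4.243×10^6 Pa = 42.43 bar
diorite: 2810 kg/m³ × 9.8 m/s² × 6030 m = 1.661×10^8 Pa = 1661 bar
quartzite: 2670 kg/m³ × 9.8 m/s² × 3100 m = 8.111×10^7 Pa = 811.1 bar
peridotite: 3167 kg/m³ × 9.8 m/s² × 33375 m = 1.036×10^9 Pa = 10358 bar
Total = 42.43 + 1661 + 811.1 + 10358 = 12873 bar

13000 bar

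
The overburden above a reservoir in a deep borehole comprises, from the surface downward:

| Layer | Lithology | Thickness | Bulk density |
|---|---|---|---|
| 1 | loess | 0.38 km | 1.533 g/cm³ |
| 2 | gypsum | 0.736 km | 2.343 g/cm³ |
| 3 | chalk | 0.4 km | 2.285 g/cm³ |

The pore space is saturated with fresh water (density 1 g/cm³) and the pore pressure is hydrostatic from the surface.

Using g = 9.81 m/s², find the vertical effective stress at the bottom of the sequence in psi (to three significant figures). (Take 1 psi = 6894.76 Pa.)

2430 psi

Overburden (lithostatic) stress σ_v:
loess: 1533 kg/m³ × 9.81 m/s² × 380 m = 5.715×10^6 Pa = 5.715 MPa
gypsum: 2343 kg/m³ × 9.81 m/s² × 736 m = 1.692×10^7 Pa = 16.92 MPa
chalk: 2285 kg/m³ × 9.81 m/s² × 400 m = 8.966×10^6 Pa = 8.966 MPa
Total = 5.715 + 16.92 + 8.966 = 31.598 MPa
Pore pressure P_p = 1000 kg/m³ × 9.81 m/s² × 1516 m = 1.487×10^7 Pa = 14.87 MPa
Effective stress σ' = σ_v − P_p = 31.60 − 14.87 = 16.726 MPa = 2425.9 psi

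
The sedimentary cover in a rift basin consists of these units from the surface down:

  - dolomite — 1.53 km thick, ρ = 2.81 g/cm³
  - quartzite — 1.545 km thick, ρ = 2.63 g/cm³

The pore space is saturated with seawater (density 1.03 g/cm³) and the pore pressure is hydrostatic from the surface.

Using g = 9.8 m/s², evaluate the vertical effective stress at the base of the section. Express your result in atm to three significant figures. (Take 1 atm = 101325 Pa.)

502 atm

Overburden (lithostatic) stress σ_v:
dolomite: 2810 kg/m³ × 9.8 m/s² × 1530 m = 4.213×10^7 Pa = 42.13 MPa
quartzite: 2630 kg/m³ × 9.8 m/s² × 1545 m = 3.982×10^7 Pa = 39.82 MPa
Total = 42.13 + 39.82 = 81.954 MPa
Pore pressure P_p = 1030 kg/m³ × 9.8 m/s² × 3075 m = 3.104×10^7 Pa = 31.04 MPa
Effective stress σ' = σ_v − P_p = 81.95 − 31.04 = 50.915 MPa = 502.49 atm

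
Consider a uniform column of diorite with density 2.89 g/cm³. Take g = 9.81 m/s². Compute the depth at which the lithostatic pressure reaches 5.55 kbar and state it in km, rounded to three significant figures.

h = P/(ρg) = 5.55 kbar / (2890 kg/m³ × 9.81 m/s²) = 5.550×10^8 Pa / 28351 Pa/m = 19576 m
= 19.576 km

19.6 km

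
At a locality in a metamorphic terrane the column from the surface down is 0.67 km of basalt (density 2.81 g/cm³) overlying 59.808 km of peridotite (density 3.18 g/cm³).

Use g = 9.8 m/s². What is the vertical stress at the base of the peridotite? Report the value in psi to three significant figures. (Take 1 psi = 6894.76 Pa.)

273000 psi

basalt: 2810 kg/m³ × 9.8 m/s² × 670 m = 1.845×10^7 Pa = 2676 psi
peridotite: 3180 kg/m³ × 9.8 m/s² × 59808 m = 1.864×10^9 Pa = 2.703×10^5 psi
Total = 2676 + 2.703×10^5 = 2.7301×10^5 psi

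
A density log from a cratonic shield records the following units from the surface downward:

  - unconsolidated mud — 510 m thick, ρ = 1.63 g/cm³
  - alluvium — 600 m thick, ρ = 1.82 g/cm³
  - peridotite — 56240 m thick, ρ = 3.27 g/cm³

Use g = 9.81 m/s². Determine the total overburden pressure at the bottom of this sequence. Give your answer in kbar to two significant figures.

unconsolidated mud: 1630 kg/m³ × 9.81 m/s² × 510 m = 8.155×10^6 Pa = 0.08155 kbar
alluvium: 1820 kg/m³ × 9.81 m/s² × 600 m = 1.071×10^7 Pa = 0.1071 kbar
peridotite: 3270 kg/m³ × 9.81 m/s² × 56240 m = 1.804×10^9 Pa = 18.04 kbar
Total = 0.08155 + 0.1071 + 18.04 = 18.230 kbar

18 kbar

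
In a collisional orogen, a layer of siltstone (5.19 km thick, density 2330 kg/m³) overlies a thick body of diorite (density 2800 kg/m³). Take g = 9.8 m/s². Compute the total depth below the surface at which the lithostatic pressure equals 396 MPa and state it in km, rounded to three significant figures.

Pressure at base of upper layers: 2330×9.8×5190 = 1.185×10^8 Pa = 118.5 MPa
Remaining pressure to be supplied by diorite: 3.960×10^8 − 1.185×10^8 = 2.775×10^8 Pa
Additional depth in diorite = 2.775×10^8 Pa / (2800 kg/m³ × 9.8 m/s²) = 10113 m
Total depth = 5190 m + 10113 m = 15303 m
= 15.303 km

15.3 km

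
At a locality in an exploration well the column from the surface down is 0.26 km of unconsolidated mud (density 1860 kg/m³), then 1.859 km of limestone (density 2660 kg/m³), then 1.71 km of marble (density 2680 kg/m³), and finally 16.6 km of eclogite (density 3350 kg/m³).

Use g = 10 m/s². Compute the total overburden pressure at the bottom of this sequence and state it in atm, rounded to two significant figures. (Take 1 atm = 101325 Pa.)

6500 atm

unconsolidated mud: 1860 kg/m³ × 10 m/s² × 260 m = 4.836×10^6 Pa = 47.73 atm
limestone: 2660 kg/m³ × 10 m/s² × 1859 m = 4.945×10^7 Pa = 488.0 atm
marble: 2680 kg/m³ × 10 m/s² × 1710 m = 4.583×10^7 Pa = 452.3 atm
eclogite: 3350 kg/m³ × 10 m/s² × 16600 m = 5.561×10^8 Pa = 5488 atm
Total = 47.73 + 488.0 + 452.3 + 5488 = 6476.3 atm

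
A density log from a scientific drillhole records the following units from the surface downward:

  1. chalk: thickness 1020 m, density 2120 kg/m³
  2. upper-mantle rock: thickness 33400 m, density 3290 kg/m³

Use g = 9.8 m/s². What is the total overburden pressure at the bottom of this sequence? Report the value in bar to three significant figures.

chalk: 2120 kg/m³ × 9.8 m/s² × 1020 m = 2.119×10^7 Pa = 211.9 bar
upper-mantle rock: 3290 kg/m³ × 9.8 m/s² × 33400 m = 1.077×10^9 Pa = 10769 bar
Total = 211.9 + 10769 = 10981 bar

11000 bar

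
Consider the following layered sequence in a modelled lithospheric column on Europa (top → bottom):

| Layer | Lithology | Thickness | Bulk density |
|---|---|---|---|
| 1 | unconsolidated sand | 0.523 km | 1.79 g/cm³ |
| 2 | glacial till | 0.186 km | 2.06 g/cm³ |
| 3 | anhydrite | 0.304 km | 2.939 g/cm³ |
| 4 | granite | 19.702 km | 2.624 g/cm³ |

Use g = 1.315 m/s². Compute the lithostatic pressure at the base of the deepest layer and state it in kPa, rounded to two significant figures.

unconsolidated sand: 1790 kg/m³ × 1.315 m/s² × 523 m = 1.231×10^6 Pa = 1231 kPa
glacial till: 2060 kg/m³ × 1.315 m/s² × 186 m = 5.039×10^5 Pa = 503.9 kPa
anhydrite: 2939 kg/m³ × 1.315 m/s² × 304 m = 1.175×10^6 Pa = 1175 kPa
granite: 2624 kg/m³ × 1.315 m/s² × 19702 m = 6.798×10^7 Pa = 67983 kPa
Total = 1231 + 503.9 + 1175 + 67983 = 70893 kPa

71000 kPa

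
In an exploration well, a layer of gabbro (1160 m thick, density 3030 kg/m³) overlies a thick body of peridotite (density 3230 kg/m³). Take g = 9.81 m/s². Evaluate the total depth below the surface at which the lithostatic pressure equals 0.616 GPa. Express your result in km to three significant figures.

19.5 km

Pressure at base of upper layers: 3030×9.81×1160 = 3.448×10^7 Pa = 0.03448 GPa
Remaining pressure to be supplied by peridotite: 6.160×10^8 − 3.448×10^7 = 5.815×10^8 Pa
Additional depth in peridotite = 5.815×10^8 Pa / (3230 kg/m³ × 9.81 m/s²) = 18352 m
Total depth = 1160 m + 18352 m = 19512 m
= 19.512 km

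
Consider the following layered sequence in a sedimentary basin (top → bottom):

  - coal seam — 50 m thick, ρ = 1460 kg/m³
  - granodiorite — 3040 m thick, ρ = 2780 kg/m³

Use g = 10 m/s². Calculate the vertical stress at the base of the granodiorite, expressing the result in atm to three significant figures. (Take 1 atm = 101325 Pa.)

841 atm

coal seam: 1460 kg/m³ × 10 m/s² × 50 m = 7.300×10^5 Pa = 7.205 atm
granodiorite: 2780 kg/m³ × 10 m/s² × 3040 m = 8.451×10^7 Pa = 834.1 atm
Total = 7.205 + 834.1 = 841.27 atm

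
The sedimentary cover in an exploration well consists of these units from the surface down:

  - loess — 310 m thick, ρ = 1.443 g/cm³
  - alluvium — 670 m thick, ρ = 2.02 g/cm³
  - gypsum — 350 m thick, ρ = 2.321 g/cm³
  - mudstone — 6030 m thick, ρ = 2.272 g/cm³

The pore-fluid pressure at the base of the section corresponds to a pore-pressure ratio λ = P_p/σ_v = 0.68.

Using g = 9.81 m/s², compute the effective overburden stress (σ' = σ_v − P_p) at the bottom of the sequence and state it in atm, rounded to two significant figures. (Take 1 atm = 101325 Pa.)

Overburden (lithostatic) stress σ_v:
loess: 1443 kg/m³ × 9.81 m/s² × 310 m = 4.388×10^6 Pa = 4.388 MPa
alluvium: 2020 kg/m³ × 9.81 m/s² × 670 m = 1.328×10^7 Pa = 13.28 MPa
gypsum: 2321 kg/m³ × 9.81 m/s² × 350 m = 7.969×10^6 Pa = 7.969 MPa
mudstone: 2272 kg/m³ × 9.81 m/s² × 6030 m = 1.344×10^8 Pa = 134.4 MPa
Total = 4.388 + 13.28 + 7.969 + 134.4 = 160.03 MPa
Pore pressure P_p = λ·σ_v = 0.68 × 160.0 MPa = 108.8 MPa
Effective stress σ' = σ_v − P_p = 160.0 − 108.8 = 51.211 MPa = 505.41 atm

510 atm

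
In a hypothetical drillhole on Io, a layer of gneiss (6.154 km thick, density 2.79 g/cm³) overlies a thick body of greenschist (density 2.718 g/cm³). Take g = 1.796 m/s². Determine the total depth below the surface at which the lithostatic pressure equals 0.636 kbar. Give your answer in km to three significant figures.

Pressure at base of upper layers: 2790×1.796×6154 = 3.084×10^7 Pa = 0.3084 kbar
Remaining pressure to be supplied by greenschist: 6.360×10^7 − 3.084×10^7 = 3.276×10^7 Pa
Additional depth in greenschist = 3.276×10^7 Pa / (2718 kg/m³ × 1.796 m/s²) = 6711.7 m
Total depth = 6154 m + 6711.7 m = 12866 m
= 12.866 km

12.9 km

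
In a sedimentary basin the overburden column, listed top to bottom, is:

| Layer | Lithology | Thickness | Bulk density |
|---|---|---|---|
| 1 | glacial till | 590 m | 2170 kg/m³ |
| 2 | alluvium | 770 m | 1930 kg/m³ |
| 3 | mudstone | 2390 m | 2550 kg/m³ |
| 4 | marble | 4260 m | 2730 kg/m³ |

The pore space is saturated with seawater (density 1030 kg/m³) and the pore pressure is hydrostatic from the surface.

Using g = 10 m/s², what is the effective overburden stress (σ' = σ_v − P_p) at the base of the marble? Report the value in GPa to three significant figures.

0.122 GPa

Overburden (lithostatic) stress σ_v:
glacial till: 2170 kg/m³ × 10 m/s² × 590 m = 1.280×10^7 Pa = 12.80 MPa
alluvium: 1930 kg/m³ × 10 m/s² × 770 m = 1.486×10^7 Pa = 14.86 MPa
mudstone: 2550 kg/m³ × 10 m/s² × 2390 m = 6.095×10^7 Pa = 60.95 MPa
marble: 2730 kg/m³ × 10 m/s² × 4260 m = 1.163×10^8 Pa = 116.3 MPa
Total = 12.80 + 14.86 + 60.95 + 116.3 = 204.91 MPa
Pore pressure P_p = 1030 kg/m³ × 10 m/s² × 8010 m = 8.250×10^7 Pa = 82.50 MPa
Effective stress σ' = σ_v − P_p = 204.9 − 82.50 = 122.40 MPa = 0.12240 GPa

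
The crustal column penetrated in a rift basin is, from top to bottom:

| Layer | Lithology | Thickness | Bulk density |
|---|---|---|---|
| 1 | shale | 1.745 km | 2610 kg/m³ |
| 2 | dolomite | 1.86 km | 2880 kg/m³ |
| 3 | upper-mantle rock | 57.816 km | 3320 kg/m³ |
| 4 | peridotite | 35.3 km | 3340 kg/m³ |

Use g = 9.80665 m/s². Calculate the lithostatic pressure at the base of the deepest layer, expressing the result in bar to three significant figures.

shale: 2610 kg/m³ × 9.80665 m/s² × 1745 m = 4.466×10^7 Pa = 446.6 bar
dolomite: 2880 kg/m³ × 9.80665 m/s² × 1860 m = 5.253×10^7 Pa = 525.3 bar
upper-mantle rock: 3320 kg/m³ × 9.80665 m/s² × 57816 m = 1.882×10^9 Pa = 18824 bar
peridotite: 3340 kg/m³ × 9.80665 m/s² × 35300 m = 1.156×10^9 Pa = 11562 bar
Total = 446.6 + 525.3 + 18824 + 11562 = 31358 bar

31400 bar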